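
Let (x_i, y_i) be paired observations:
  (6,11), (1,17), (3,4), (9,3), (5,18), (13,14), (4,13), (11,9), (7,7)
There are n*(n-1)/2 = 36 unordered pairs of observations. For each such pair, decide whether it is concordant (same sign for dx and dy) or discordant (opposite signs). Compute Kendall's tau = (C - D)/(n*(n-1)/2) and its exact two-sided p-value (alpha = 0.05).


Step 1: Enumerate the 36 unordered pairs (i,j) with i<j and classify each by sign(x_j-x_i) * sign(y_j-y_i).
  (1,2):dx=-5,dy=+6->D; (1,3):dx=-3,dy=-7->C; (1,4):dx=+3,dy=-8->D; (1,5):dx=-1,dy=+7->D
  (1,6):dx=+7,dy=+3->C; (1,7):dx=-2,dy=+2->D; (1,8):dx=+5,dy=-2->D; (1,9):dx=+1,dy=-4->D
  (2,3):dx=+2,dy=-13->D; (2,4):dx=+8,dy=-14->D; (2,5):dx=+4,dy=+1->C; (2,6):dx=+12,dy=-3->D
  (2,7):dx=+3,dy=-4->D; (2,8):dx=+10,dy=-8->D; (2,9):dx=+6,dy=-10->D; (3,4):dx=+6,dy=-1->D
  (3,5):dx=+2,dy=+14->C; (3,6):dx=+10,dy=+10->C; (3,7):dx=+1,dy=+9->C; (3,8):dx=+8,dy=+5->C
  (3,9):dx=+4,dy=+3->C; (4,5):dx=-4,dy=+15->D; (4,6):dx=+4,dy=+11->C; (4,7):dx=-5,dy=+10->D
  (4,8):dx=+2,dy=+6->C; (4,9):dx=-2,dy=+4->D; (5,6):dx=+8,dy=-4->D; (5,7):dx=-1,dy=-5->C
  (5,8):dx=+6,dy=-9->D; (5,9):dx=+2,dy=-11->D; (6,7):dx=-9,dy=-1->C; (6,8):dx=-2,dy=-5->C
  (6,9):dx=-6,dy=-7->C; (7,8):dx=+7,dy=-4->D; (7,9):dx=+3,dy=-6->D; (8,9):dx=-4,dy=-2->C
Step 2: C = 15, D = 21, total pairs = 36.
Step 3: tau = (C - D)/(n(n-1)/2) = (15 - 21)/36 = -0.166667.
Step 4: Exact two-sided p-value (enumerate n! = 362880 permutations of y under H0): p = 0.612202.
Step 5: alpha = 0.05. fail to reject H0.

tau_b = -0.1667 (C=15, D=21), p = 0.612202, fail to reject H0.


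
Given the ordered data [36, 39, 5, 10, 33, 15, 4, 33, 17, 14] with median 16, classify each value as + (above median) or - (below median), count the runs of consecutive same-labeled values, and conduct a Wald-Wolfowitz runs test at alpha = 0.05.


Step 1: Compute median = 16; label A = above, B = below.
Labels in order: AABBABBAAB  (n_A = 5, n_B = 5)
Step 2: Count runs R = 6.
Step 3: Under H0 (random ordering), E[R] = 2*n_A*n_B/(n_A+n_B) + 1 = 2*5*5/10 + 1 = 6.0000.
        Var[R] = 2*n_A*n_B*(2*n_A*n_B - n_A - n_B) / ((n_A+n_B)^2 * (n_A+n_B-1)) = 2000/900 = 2.2222.
        SD[R] = 1.4907.
Step 4: R = E[R], so z = 0 with no continuity correction.
Step 5: Two-sided p-value via normal approximation = 2*(1 - Phi(|z|)) = 1.000000.
Step 6: alpha = 0.05. fail to reject H0.

R = 6, z = 0.0000, p = 1.000000, fail to reject H0.


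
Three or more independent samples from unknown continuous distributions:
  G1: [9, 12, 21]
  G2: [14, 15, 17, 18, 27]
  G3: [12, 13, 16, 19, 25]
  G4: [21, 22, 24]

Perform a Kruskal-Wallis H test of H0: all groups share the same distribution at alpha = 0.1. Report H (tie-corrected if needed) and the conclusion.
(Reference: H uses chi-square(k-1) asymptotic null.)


Step 1: Combine all N = 16 observations and assign midranks.
sorted (value, group, rank): (9,G1,1), (12,G1,2.5), (12,G3,2.5), (13,G3,4), (14,G2,5), (15,G2,6), (16,G3,7), (17,G2,8), (18,G2,9), (19,G3,10), (21,G1,11.5), (21,G4,11.5), (22,G4,13), (24,G4,14), (25,G3,15), (27,G2,16)
Step 2: Sum ranks within each group.
R_1 = 15 (n_1 = 3)
R_2 = 44 (n_2 = 5)
R_3 = 38.5 (n_3 = 5)
R_4 = 38.5 (n_4 = 3)
Step 3: H = 12/(N(N+1)) * sum(R_i^2/n_i) - 3(N+1)
     = 12/(16*17) * (15^2/3 + 44^2/5 + 38.5^2/5 + 38.5^2/3) - 3*17
     = 0.044118 * 1252.73 - 51
     = 4.267647.
Step 4: Ties present; correction factor C = 1 - 12/(16^3 - 16) = 0.997059. Corrected H = 4.267647 / 0.997059 = 4.280236.
Step 5: Under H0, H ~ chi^2(3); p-value = 0.232751.
Step 6: alpha = 0.1. fail to reject H0.

H = 4.2802, df = 3, p = 0.232751, fail to reject H0.


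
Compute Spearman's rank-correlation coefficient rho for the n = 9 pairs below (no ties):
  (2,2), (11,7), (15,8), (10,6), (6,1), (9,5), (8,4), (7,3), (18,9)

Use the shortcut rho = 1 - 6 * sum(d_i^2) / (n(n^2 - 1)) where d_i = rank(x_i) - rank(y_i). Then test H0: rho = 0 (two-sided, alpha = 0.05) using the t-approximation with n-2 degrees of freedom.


Step 1: Rank x and y separately (midranks; no ties here).
rank(x): 2->1, 11->7, 15->8, 10->6, 6->2, 9->5, 8->4, 7->3, 18->9
rank(y): 2->2, 7->7, 8->8, 6->6, 1->1, 5->5, 4->4, 3->3, 9->9
Step 2: d_i = R_x(i) - R_y(i); compute d_i^2.
  (1-2)^2=1, (7-7)^2=0, (8-8)^2=0, (6-6)^2=0, (2-1)^2=1, (5-5)^2=0, (4-4)^2=0, (3-3)^2=0, (9-9)^2=0
sum(d^2) = 2.
Step 3: rho = 1 - 6*2 / (9*(9^2 - 1)) = 1 - 12/720 = 0.983333.
Step 4: Under H0, t = rho * sqrt((n-2)/(1-rho^2)) = 14.3096 ~ t(7).
Step 5: Two-sided p-value from the t-distribution with 7 df = 0.000002.
Step 6: alpha = 0.05. reject H0.

rho = 0.9833, p = 0.000002, reject H0 at alpha = 0.05.


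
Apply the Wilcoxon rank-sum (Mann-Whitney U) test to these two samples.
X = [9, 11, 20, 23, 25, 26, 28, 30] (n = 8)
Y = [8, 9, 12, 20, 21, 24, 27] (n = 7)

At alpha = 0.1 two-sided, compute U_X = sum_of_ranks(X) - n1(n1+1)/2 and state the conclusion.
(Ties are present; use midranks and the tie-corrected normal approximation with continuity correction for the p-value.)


Step 1: Combine and sort all 15 observations; assign midranks.
sorted (value, group): (8,Y), (9,X), (9,Y), (11,X), (12,Y), (20,X), (20,Y), (21,Y), (23,X), (24,Y), (25,X), (26,X), (27,Y), (28,X), (30,X)
ranks: 8->1, 9->2.5, 9->2.5, 11->4, 12->5, 20->6.5, 20->6.5, 21->8, 23->9, 24->10, 25->11, 26->12, 27->13, 28->14, 30->15
Step 2: Rank sum for X: R1 = 2.5 + 4 + 6.5 + 9 + 11 + 12 + 14 + 15 = 74.
Step 3: U_X = R1 - n1(n1+1)/2 = 74 - 8*9/2 = 74 - 36 = 38.
       U_Y = n1*n2 - U_X = 56 - 38 = 18.
Step 4: Ties are present, so use the tie-corrected normal approximation (with continuity correction) for the p-value.
Step 5: p-value = 0.270731; compare to alpha = 0.1. fail to reject H0.

U_X = 38, p = 0.270731, fail to reject H0 at alpha = 0.1.


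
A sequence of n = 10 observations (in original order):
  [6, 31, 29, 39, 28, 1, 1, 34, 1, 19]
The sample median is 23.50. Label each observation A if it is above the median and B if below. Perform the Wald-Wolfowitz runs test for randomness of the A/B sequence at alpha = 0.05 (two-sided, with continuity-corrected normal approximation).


Step 1: Compute median = 23.50; label A = above, B = below.
Labels in order: BAAAABBABB  (n_A = 5, n_B = 5)
Step 2: Count runs R = 5.
Step 3: Under H0 (random ordering), E[R] = 2*n_A*n_B/(n_A+n_B) + 1 = 2*5*5/10 + 1 = 6.0000.
        Var[R] = 2*n_A*n_B*(2*n_A*n_B - n_A - n_B) / ((n_A+n_B)^2 * (n_A+n_B-1)) = 2000/900 = 2.2222.
        SD[R] = 1.4907.
Step 4: Continuity-corrected z = (R + 0.5 - E[R]) / SD[R] = (5 + 0.5 - 6.0000) / 1.4907 = -0.3354.
Step 5: Two-sided p-value via normal approximation = 2*(1 - Phi(|z|)) = 0.737316.
Step 6: alpha = 0.05. fail to reject H0.

R = 5, z = -0.3354, p = 0.737316, fail to reject H0.


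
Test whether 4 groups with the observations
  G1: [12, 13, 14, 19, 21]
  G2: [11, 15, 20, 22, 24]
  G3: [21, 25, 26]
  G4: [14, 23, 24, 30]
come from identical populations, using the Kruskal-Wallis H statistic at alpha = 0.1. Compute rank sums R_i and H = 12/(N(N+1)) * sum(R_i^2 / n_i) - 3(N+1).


Step 1: Combine all N = 17 observations and assign midranks.
sorted (value, group, rank): (11,G2,1), (12,G1,2), (13,G1,3), (14,G1,4.5), (14,G4,4.5), (15,G2,6), (19,G1,7), (20,G2,8), (21,G1,9.5), (21,G3,9.5), (22,G2,11), (23,G4,12), (24,G2,13.5), (24,G4,13.5), (25,G3,15), (26,G3,16), (30,G4,17)
Step 2: Sum ranks within each group.
R_1 = 26 (n_1 = 5)
R_2 = 39.5 (n_2 = 5)
R_3 = 40.5 (n_3 = 3)
R_4 = 47 (n_4 = 4)
Step 3: H = 12/(N(N+1)) * sum(R_i^2/n_i) - 3(N+1)
     = 12/(17*18) * (26^2/5 + 39.5^2/5 + 40.5^2/3 + 47^2/4) - 3*18
     = 0.039216 * 1546.25 - 54
     = 6.637255.
Step 4: Ties present; correction factor C = 1 - 18/(17^3 - 17) = 0.996324. Corrected H = 6.637255 / 0.996324 = 6.661747.
Step 5: Under H0, H ~ chi^2(3); p-value = 0.083497.
Step 6: alpha = 0.1. reject H0.

H = 6.6617, df = 3, p = 0.083497, reject H0.


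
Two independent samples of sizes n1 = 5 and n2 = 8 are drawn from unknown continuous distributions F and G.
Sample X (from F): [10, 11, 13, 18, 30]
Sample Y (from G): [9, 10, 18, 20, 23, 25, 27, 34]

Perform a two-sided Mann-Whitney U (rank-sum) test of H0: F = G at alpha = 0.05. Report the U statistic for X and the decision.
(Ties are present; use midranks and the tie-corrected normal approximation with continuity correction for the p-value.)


Step 1: Combine and sort all 13 observations; assign midranks.
sorted (value, group): (9,Y), (10,X), (10,Y), (11,X), (13,X), (18,X), (18,Y), (20,Y), (23,Y), (25,Y), (27,Y), (30,X), (34,Y)
ranks: 9->1, 10->2.5, 10->2.5, 11->4, 13->5, 18->6.5, 18->6.5, 20->8, 23->9, 25->10, 27->11, 30->12, 34->13
Step 2: Rank sum for X: R1 = 2.5 + 4 + 5 + 6.5 + 12 = 30.
Step 3: U_X = R1 - n1(n1+1)/2 = 30 - 5*6/2 = 30 - 15 = 15.
       U_Y = n1*n2 - U_X = 40 - 15 = 25.
Step 4: Ties are present, so use the tie-corrected normal approximation (with continuity correction) for the p-value.
Step 5: p-value = 0.508901; compare to alpha = 0.05. fail to reject H0.

U_X = 15, p = 0.508901, fail to reject H0 at alpha = 0.05.


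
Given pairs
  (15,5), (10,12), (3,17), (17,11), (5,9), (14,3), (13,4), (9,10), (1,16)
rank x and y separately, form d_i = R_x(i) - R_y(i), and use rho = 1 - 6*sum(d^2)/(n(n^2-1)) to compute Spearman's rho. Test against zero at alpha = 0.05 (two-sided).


Step 1: Rank x and y separately (midranks; no ties here).
rank(x): 15->8, 10->5, 3->2, 17->9, 5->3, 14->7, 13->6, 9->4, 1->1
rank(y): 5->3, 12->7, 17->9, 11->6, 9->4, 3->1, 4->2, 10->5, 16->8
Step 2: d_i = R_x(i) - R_y(i); compute d_i^2.
  (8-3)^2=25, (5-7)^2=4, (2-9)^2=49, (9-6)^2=9, (3-4)^2=1, (7-1)^2=36, (6-2)^2=16, (4-5)^2=1, (1-8)^2=49
sum(d^2) = 190.
Step 3: rho = 1 - 6*190 / (9*(9^2 - 1)) = 1 - 1140/720 = -0.583333.
Step 4: Under H0, t = rho * sqrt((n-2)/(1-rho^2)) = -1.9001 ~ t(7).
Step 5: Two-sided p-value from the t-distribution with 7 df = 0.099186.
Step 6: alpha = 0.05. fail to reject H0.

rho = -0.5833, p = 0.099186, fail to reject H0 at alpha = 0.05.


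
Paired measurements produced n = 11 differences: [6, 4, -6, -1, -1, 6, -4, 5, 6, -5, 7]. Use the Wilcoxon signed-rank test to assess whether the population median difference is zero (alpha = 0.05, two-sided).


Step 1: Drop any zero differences (none here) and take |d_i|.
|d| = [6, 4, 6, 1, 1, 6, 4, 5, 6, 5, 7]
Step 2: Midrank |d_i| (ties get averaged ranks).
ranks: |6|->8.5, |4|->3.5, |6|->8.5, |1|->1.5, |1|->1.5, |6|->8.5, |4|->3.5, |5|->5.5, |6|->8.5, |5|->5.5, |7|->11
Step 3: Attach original signs; sum ranks with positive sign and with negative sign.
W+ = 8.5 + 3.5 + 8.5 + 5.5 + 8.5 + 11 = 45.5
W- = 8.5 + 1.5 + 1.5 + 3.5 + 5.5 = 20.5
(Check: W+ + W- = 66 should equal n(n+1)/2 = 66.)
Step 4: Test statistic W = min(W+, W-) = 20.5.
Step 5: Ties in |d|, so use the tie-corrected normal approximation.
        E[W] = n(n+1)/4 = 11*12/4 = 33.
        Tie groups: |d|=1 (t=2), |d|=4 (t=2), |d|=5 (t=2), |d|=6 (t=4); sum(t^3 - t) = 78.
        Var[W] = n(n+1)(2n+1)/24 - sum(t^3-t)/48 = 3036/24 - 78/48 = 124.875.
        z = (W - E[W]) / sqrt(Var[W]) = (20.5 - 33) / 11.1747 = -1.1186.
        Two-sided p = 2*Phi(z) = 0.263314.
Step 6: alpha = 0.05. fail to reject H0.

W+ = 45.5, W- = 20.5, W = min = 20.5, p = 0.263314, fail to reject H0.


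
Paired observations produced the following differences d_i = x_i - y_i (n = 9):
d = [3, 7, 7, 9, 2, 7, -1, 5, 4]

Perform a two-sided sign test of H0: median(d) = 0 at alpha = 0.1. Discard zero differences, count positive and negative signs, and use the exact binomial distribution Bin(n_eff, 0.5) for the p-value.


Step 1: Discard zero differences. Original n = 9; n_eff = number of nonzero differences = 9.
Nonzero differences (with sign): +3, +7, +7, +9, +2, +7, -1, +5, +4
Step 2: Count signs: positive = 8, negative = 1.
Step 3: Under H0: P(positive) = 0.5, so the number of positives S ~ Bin(9, 0.5).
Step 4: Two-sided exact p-value = sum of Bin(9,0.5) probabilities at or below the observed probability = 0.039062.
Step 5: alpha = 0.1. reject H0.

n_eff = 9, pos = 8, neg = 1, p = 0.039062, reject H0.


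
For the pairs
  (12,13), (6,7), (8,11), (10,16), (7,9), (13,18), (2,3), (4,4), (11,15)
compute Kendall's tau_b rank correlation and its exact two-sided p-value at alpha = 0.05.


Step 1: Enumerate the 36 unordered pairs (i,j) with i<j and classify each by sign(x_j-x_i) * sign(y_j-y_i).
  (1,2):dx=-6,dy=-6->C; (1,3):dx=-4,dy=-2->C; (1,4):dx=-2,dy=+3->D; (1,5):dx=-5,dy=-4->C
  (1,6):dx=+1,dy=+5->C; (1,7):dx=-10,dy=-10->C; (1,8):dx=-8,dy=-9->C; (1,9):dx=-1,dy=+2->D
  (2,3):dx=+2,dy=+4->C; (2,4):dx=+4,dy=+9->C; (2,5):dx=+1,dy=+2->C; (2,6):dx=+7,dy=+11->C
  (2,7):dx=-4,dy=-4->C; (2,8):dx=-2,dy=-3->C; (2,9):dx=+5,dy=+8->C; (3,4):dx=+2,dy=+5->C
  (3,5):dx=-1,dy=-2->C; (3,6):dx=+5,dy=+7->C; (3,7):dx=-6,dy=-8->C; (3,8):dx=-4,dy=-7->C
  (3,9):dx=+3,dy=+4->C; (4,5):dx=-3,dy=-7->C; (4,6):dx=+3,dy=+2->C; (4,7):dx=-8,dy=-13->C
  (4,8):dx=-6,dy=-12->C; (4,9):dx=+1,dy=-1->D; (5,6):dx=+6,dy=+9->C; (5,7):dx=-5,dy=-6->C
  (5,8):dx=-3,dy=-5->C; (5,9):dx=+4,dy=+6->C; (6,7):dx=-11,dy=-15->C; (6,8):dx=-9,dy=-14->C
  (6,9):dx=-2,dy=-3->C; (7,8):dx=+2,dy=+1->C; (7,9):dx=+9,dy=+12->C; (8,9):dx=+7,dy=+11->C
Step 2: C = 33, D = 3, total pairs = 36.
Step 3: tau = (C - D)/(n(n-1)/2) = (33 - 3)/36 = 0.833333.
Step 4: Exact two-sided p-value (enumerate n! = 362880 permutations of y under H0): p = 0.000854.
Step 5: alpha = 0.05. reject H0.

tau_b = 0.8333 (C=33, D=3), p = 0.000854, reject H0.


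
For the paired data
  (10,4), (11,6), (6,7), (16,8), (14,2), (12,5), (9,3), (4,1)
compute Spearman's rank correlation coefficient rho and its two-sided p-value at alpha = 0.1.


Step 1: Rank x and y separately (midranks; no ties here).
rank(x): 10->4, 11->5, 6->2, 16->8, 14->7, 12->6, 9->3, 4->1
rank(y): 4->4, 6->6, 7->7, 8->8, 2->2, 5->5, 3->3, 1->1
Step 2: d_i = R_x(i) - R_y(i); compute d_i^2.
  (4-4)^2=0, (5-6)^2=1, (2-7)^2=25, (8-8)^2=0, (7-2)^2=25, (6-5)^2=1, (3-3)^2=0, (1-1)^2=0
sum(d^2) = 52.
Step 3: rho = 1 - 6*52 / (8*(8^2 - 1)) = 1 - 312/504 = 0.380952.
Step 4: Under H0, t = rho * sqrt((n-2)/(1-rho^2)) = 1.0092 ~ t(6).
Step 5: Two-sided p-value from the t-distribution with 6 df = 0.351813.
Step 6: alpha = 0.1. fail to reject H0.

rho = 0.3810, p = 0.351813, fail to reject H0 at alpha = 0.1.


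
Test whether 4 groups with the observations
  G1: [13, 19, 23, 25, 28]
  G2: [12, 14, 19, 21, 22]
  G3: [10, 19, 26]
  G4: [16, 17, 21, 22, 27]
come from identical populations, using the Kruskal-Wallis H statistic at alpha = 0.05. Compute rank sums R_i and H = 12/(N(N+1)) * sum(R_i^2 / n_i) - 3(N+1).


Step 1: Combine all N = 18 observations and assign midranks.
sorted (value, group, rank): (10,G3,1), (12,G2,2), (13,G1,3), (14,G2,4), (16,G4,5), (17,G4,6), (19,G1,8), (19,G2,8), (19,G3,8), (21,G2,10.5), (21,G4,10.5), (22,G2,12.5), (22,G4,12.5), (23,G1,14), (25,G1,15), (26,G3,16), (27,G4,17), (28,G1,18)
Step 2: Sum ranks within each group.
R_1 = 58 (n_1 = 5)
R_2 = 37 (n_2 = 5)
R_3 = 25 (n_3 = 3)
R_4 = 51 (n_4 = 5)
Step 3: H = 12/(N(N+1)) * sum(R_i^2/n_i) - 3(N+1)
     = 12/(18*19) * (58^2/5 + 37^2/5 + 25^2/3 + 51^2/5) - 3*19
     = 0.035088 * 1675.13 - 57
     = 1.776608.
Step 4: Ties present; correction factor C = 1 - 36/(18^3 - 18) = 0.993808. Corrected H = 1.776608 / 0.993808 = 1.787677.
Step 5: Under H0, H ~ chi^2(3); p-value = 0.617620.
Step 6: alpha = 0.05. fail to reject H0.

H = 1.7877, df = 3, p = 0.617620, fail to reject H0.


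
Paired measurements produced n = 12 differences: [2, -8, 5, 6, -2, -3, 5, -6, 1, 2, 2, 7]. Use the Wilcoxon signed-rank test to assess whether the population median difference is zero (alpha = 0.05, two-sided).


Step 1: Drop any zero differences (none here) and take |d_i|.
|d| = [2, 8, 5, 6, 2, 3, 5, 6, 1, 2, 2, 7]
Step 2: Midrank |d_i| (ties get averaged ranks).
ranks: |2|->3.5, |8|->12, |5|->7.5, |6|->9.5, |2|->3.5, |3|->6, |5|->7.5, |6|->9.5, |1|->1, |2|->3.5, |2|->3.5, |7|->11
Step 3: Attach original signs; sum ranks with positive sign and with negative sign.
W+ = 3.5 + 7.5 + 9.5 + 7.5 + 1 + 3.5 + 3.5 + 11 = 47
W- = 12 + 3.5 + 6 + 9.5 = 31
(Check: W+ + W- = 78 should equal n(n+1)/2 = 78.)
Step 4: Test statistic W = min(W+, W-) = 31.
Step 5: Ties in |d|, so use the tie-corrected normal approximation.
        E[W] = n(n+1)/4 = 12*13/4 = 39.
        Tie groups: |d|=2 (t=4), |d|=5 (t=2), |d|=6 (t=2); sum(t^3 - t) = 72.
        Var[W] = n(n+1)(2n+1)/24 - sum(t^3-t)/48 = 3900/24 - 72/48 = 161.
        z = (W - E[W]) / sqrt(Var[W]) = (31 - 39) / 12.6886 = -0.6305.
        Two-sided p = 2*Phi(z) = 0.528375.
Step 6: alpha = 0.05. fail to reject H0.

W+ = 47, W- = 31, W = min = 31, p = 0.528375, fail to reject H0.


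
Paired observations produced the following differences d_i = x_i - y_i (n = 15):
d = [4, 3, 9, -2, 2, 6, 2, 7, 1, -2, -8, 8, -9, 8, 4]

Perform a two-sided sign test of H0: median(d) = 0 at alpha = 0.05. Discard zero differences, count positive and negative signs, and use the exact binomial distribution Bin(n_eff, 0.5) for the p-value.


Step 1: Discard zero differences. Original n = 15; n_eff = number of nonzero differences = 15.
Nonzero differences (with sign): +4, +3, +9, -2, +2, +6, +2, +7, +1, -2, -8, +8, -9, +8, +4
Step 2: Count signs: positive = 11, negative = 4.
Step 3: Under H0: P(positive) = 0.5, so the number of positives S ~ Bin(15, 0.5).
Step 4: Two-sided exact p-value = sum of Bin(15,0.5) probabilities at or below the observed probability = 0.118469.
Step 5: alpha = 0.05. fail to reject H0.

n_eff = 15, pos = 11, neg = 4, p = 0.118469, fail to reject H0.


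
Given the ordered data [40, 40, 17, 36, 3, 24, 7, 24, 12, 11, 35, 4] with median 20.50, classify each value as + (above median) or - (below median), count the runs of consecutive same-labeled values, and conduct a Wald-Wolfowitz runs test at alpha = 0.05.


Step 1: Compute median = 20.50; label A = above, B = below.
Labels in order: AABABABABBAB  (n_A = 6, n_B = 6)
Step 2: Count runs R = 10.
Step 3: Under H0 (random ordering), E[R] = 2*n_A*n_B/(n_A+n_B) + 1 = 2*6*6/12 + 1 = 7.0000.
        Var[R] = 2*n_A*n_B*(2*n_A*n_B - n_A - n_B) / ((n_A+n_B)^2 * (n_A+n_B-1)) = 4320/1584 = 2.7273.
        SD[R] = 1.6514.
Step 4: Continuity-corrected z = (R - 0.5 - E[R]) / SD[R] = (10 - 0.5 - 7.0000) / 1.6514 = 1.5138.
Step 5: Two-sided p-value via normal approximation = 2*(1 - Phi(|z|)) = 0.130070.
Step 6: alpha = 0.05. fail to reject H0.

R = 10, z = 1.5138, p = 0.130070, fail to reject H0.


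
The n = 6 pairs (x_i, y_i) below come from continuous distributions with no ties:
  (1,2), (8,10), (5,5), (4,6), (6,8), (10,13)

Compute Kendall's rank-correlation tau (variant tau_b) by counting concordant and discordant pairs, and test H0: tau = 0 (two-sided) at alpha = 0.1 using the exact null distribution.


Step 1: Enumerate the 15 unordered pairs (i,j) with i<j and classify each by sign(x_j-x_i) * sign(y_j-y_i).
  (1,2):dx=+7,dy=+8->C; (1,3):dx=+4,dy=+3->C; (1,4):dx=+3,dy=+4->C; (1,5):dx=+5,dy=+6->C
  (1,6):dx=+9,dy=+11->C; (2,3):dx=-3,dy=-5->C; (2,4):dx=-4,dy=-4->C; (2,5):dx=-2,dy=-2->C
  (2,6):dx=+2,dy=+3->C; (3,4):dx=-1,dy=+1->D; (3,5):dx=+1,dy=+3->C; (3,6):dx=+5,dy=+8->C
  (4,5):dx=+2,dy=+2->C; (4,6):dx=+6,dy=+7->C; (5,6):dx=+4,dy=+5->C
Step 2: C = 14, D = 1, total pairs = 15.
Step 3: tau = (C - D)/(n(n-1)/2) = (14 - 1)/15 = 0.866667.
Step 4: Exact two-sided p-value (enumerate n! = 720 permutations of y under H0): p = 0.016667.
Step 5: alpha = 0.1. reject H0.

tau_b = 0.8667 (C=14, D=1), p = 0.016667, reject H0.


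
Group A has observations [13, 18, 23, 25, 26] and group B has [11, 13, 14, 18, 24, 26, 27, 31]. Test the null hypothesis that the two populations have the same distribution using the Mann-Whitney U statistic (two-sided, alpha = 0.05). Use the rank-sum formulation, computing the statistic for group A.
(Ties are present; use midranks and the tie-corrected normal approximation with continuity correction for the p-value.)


Step 1: Combine and sort all 13 observations; assign midranks.
sorted (value, group): (11,Y), (13,X), (13,Y), (14,Y), (18,X), (18,Y), (23,X), (24,Y), (25,X), (26,X), (26,Y), (27,Y), (31,Y)
ranks: 11->1, 13->2.5, 13->2.5, 14->4, 18->5.5, 18->5.5, 23->7, 24->8, 25->9, 26->10.5, 26->10.5, 27->12, 31->13
Step 2: Rank sum for X: R1 = 2.5 + 5.5 + 7 + 9 + 10.5 = 34.5.
Step 3: U_X = R1 - n1(n1+1)/2 = 34.5 - 5*6/2 = 34.5 - 15 = 19.5.
       U_Y = n1*n2 - U_X = 40 - 19.5 = 20.5.
Step 4: Ties are present, so use the tie-corrected normal approximation (with continuity correction) for the p-value.
Step 5: p-value = 1.000000; compare to alpha = 0.05. fail to reject H0.

U_X = 19.5, p = 1.000000, fail to reject H0 at alpha = 0.05.


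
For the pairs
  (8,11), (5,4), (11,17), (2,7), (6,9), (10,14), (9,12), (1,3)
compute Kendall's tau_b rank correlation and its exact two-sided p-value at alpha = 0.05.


Step 1: Enumerate the 28 unordered pairs (i,j) with i<j and classify each by sign(x_j-x_i) * sign(y_j-y_i).
  (1,2):dx=-3,dy=-7->C; (1,3):dx=+3,dy=+6->C; (1,4):dx=-6,dy=-4->C; (1,5):dx=-2,dy=-2->C
  (1,6):dx=+2,dy=+3->C; (1,7):dx=+1,dy=+1->C; (1,8):dx=-7,dy=-8->C; (2,3):dx=+6,dy=+13->C
  (2,4):dx=-3,dy=+3->D; (2,5):dx=+1,dy=+5->C; (2,6):dx=+5,dy=+10->C; (2,7):dx=+4,dy=+8->C
  (2,8):dx=-4,dy=-1->C; (3,4):dx=-9,dy=-10->C; (3,5):dx=-5,dy=-8->C; (3,6):dx=-1,dy=-3->C
  (3,7):dx=-2,dy=-5->C; (3,8):dx=-10,dy=-14->C; (4,5):dx=+4,dy=+2->C; (4,6):dx=+8,dy=+7->C
  (4,7):dx=+7,dy=+5->C; (4,8):dx=-1,dy=-4->C; (5,6):dx=+4,dy=+5->C; (5,7):dx=+3,dy=+3->C
  (5,8):dx=-5,dy=-6->C; (6,7):dx=-1,dy=-2->C; (6,8):dx=-9,dy=-11->C; (7,8):dx=-8,dy=-9->C
Step 2: C = 27, D = 1, total pairs = 28.
Step 3: tau = (C - D)/(n(n-1)/2) = (27 - 1)/28 = 0.928571.
Step 4: Exact two-sided p-value (enumerate n! = 40320 permutations of y under H0): p = 0.000397.
Step 5: alpha = 0.05. reject H0.

tau_b = 0.9286 (C=27, D=1), p = 0.000397, reject H0.


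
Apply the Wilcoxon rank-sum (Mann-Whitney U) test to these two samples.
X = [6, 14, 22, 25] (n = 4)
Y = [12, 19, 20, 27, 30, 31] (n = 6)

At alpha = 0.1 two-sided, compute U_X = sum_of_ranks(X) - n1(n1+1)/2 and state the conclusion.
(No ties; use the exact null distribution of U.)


Step 1: Combine and sort all 10 observations; assign midranks.
sorted (value, group): (6,X), (12,Y), (14,X), (19,Y), (20,Y), (22,X), (25,X), (27,Y), (30,Y), (31,Y)
ranks: 6->1, 12->2, 14->3, 19->4, 20->5, 22->6, 25->7, 27->8, 30->9, 31->10
Step 2: Rank sum for X: R1 = 1 + 3 + 6 + 7 = 17.
Step 3: U_X = R1 - n1(n1+1)/2 = 17 - 4*5/2 = 17 - 10 = 7.
       U_Y = n1*n2 - U_X = 24 - 7 = 17.
Step 4: No ties, so the exact null distribution of U (based on enumerating the C(10,4) = 210 equally likely rank assignments) gives the two-sided p-value.
Step 5: p-value = 0.352381; compare to alpha = 0.1. fail to reject H0.

U_X = 7, p = 0.352381, fail to reject H0 at alpha = 0.1.


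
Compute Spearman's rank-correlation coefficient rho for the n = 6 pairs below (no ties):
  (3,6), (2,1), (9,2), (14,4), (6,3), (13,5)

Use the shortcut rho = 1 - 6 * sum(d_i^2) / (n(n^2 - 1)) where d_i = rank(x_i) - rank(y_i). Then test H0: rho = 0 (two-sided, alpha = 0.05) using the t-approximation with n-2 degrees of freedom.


Step 1: Rank x and y separately (midranks; no ties here).
rank(x): 3->2, 2->1, 9->4, 14->6, 6->3, 13->5
rank(y): 6->6, 1->1, 2->2, 4->4, 3->3, 5->5
Step 2: d_i = R_x(i) - R_y(i); compute d_i^2.
  (2-6)^2=16, (1-1)^2=0, (4-2)^2=4, (6-4)^2=4, (3-3)^2=0, (5-5)^2=0
sum(d^2) = 24.
Step 3: rho = 1 - 6*24 / (6*(6^2 - 1)) = 1 - 144/210 = 0.314286.
Step 4: Under H0, t = rho * sqrt((n-2)/(1-rho^2)) = 0.6621 ~ t(4).
Step 5: Two-sided p-value from the t-distribution with 4 df = 0.544093.
Step 6: alpha = 0.05. fail to reject H0.

rho = 0.3143, p = 0.544093, fail to reject H0 at alpha = 0.05.


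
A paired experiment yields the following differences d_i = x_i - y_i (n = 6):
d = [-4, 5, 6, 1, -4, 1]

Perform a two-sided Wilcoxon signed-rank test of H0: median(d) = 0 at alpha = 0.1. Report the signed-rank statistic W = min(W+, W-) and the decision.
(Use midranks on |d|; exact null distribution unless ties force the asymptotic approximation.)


Step 1: Drop any zero differences (none here) and take |d_i|.
|d| = [4, 5, 6, 1, 4, 1]
Step 2: Midrank |d_i| (ties get averaged ranks).
ranks: |4|->3.5, |5|->5, |6|->6, |1|->1.5, |4|->3.5, |1|->1.5
Step 3: Attach original signs; sum ranks with positive sign and with negative sign.
W+ = 5 + 6 + 1.5 + 1.5 = 14
W- = 3.5 + 3.5 = 7
(Check: W+ + W- = 21 should equal n(n+1)/2 = 21.)
Step 4: Test statistic W = min(W+, W-) = 7.
Step 5: Ties in |d|, so use the tie-corrected normal approximation.
        E[W] = n(n+1)/4 = 6*7/4 = 10.5.
        Tie groups: |d|=1 (t=2), |d|=4 (t=2); sum(t^3 - t) = 12.
        Var[W] = n(n+1)(2n+1)/24 - sum(t^3-t)/48 = 546/24 - 12/48 = 22.5.
        z = (W - E[W]) / sqrt(Var[W]) = (7 - 10.5) / 4.7434 = -0.7379.
        Two-sided p = 2*Phi(z) = 0.460597.
Step 6: alpha = 0.1. fail to reject H0.

W+ = 14, W- = 7, W = min = 7, p = 0.460597, fail to reject H0.


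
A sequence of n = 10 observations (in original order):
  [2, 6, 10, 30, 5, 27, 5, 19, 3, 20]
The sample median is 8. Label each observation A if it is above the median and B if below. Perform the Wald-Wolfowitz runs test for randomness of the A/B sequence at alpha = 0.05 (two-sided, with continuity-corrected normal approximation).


Step 1: Compute median = 8; label A = above, B = below.
Labels in order: BBAABABABA  (n_A = 5, n_B = 5)
Step 2: Count runs R = 8.
Step 3: Under H0 (random ordering), E[R] = 2*n_A*n_B/(n_A+n_B) + 1 = 2*5*5/10 + 1 = 6.0000.
        Var[R] = 2*n_A*n_B*(2*n_A*n_B - n_A - n_B) / ((n_A+n_B)^2 * (n_A+n_B-1)) = 2000/900 = 2.2222.
        SD[R] = 1.4907.
Step 4: Continuity-corrected z = (R - 0.5 - E[R]) / SD[R] = (8 - 0.5 - 6.0000) / 1.4907 = 1.0062.
Step 5: Two-sided p-value via normal approximation = 2*(1 - Phi(|z|)) = 0.314305.
Step 6: alpha = 0.05. fail to reject H0.

R = 8, z = 1.0062, p = 0.314305, fail to reject H0.


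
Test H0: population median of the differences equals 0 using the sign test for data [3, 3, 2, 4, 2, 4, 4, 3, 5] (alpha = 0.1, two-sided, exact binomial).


Step 1: Discard zero differences. Original n = 9; n_eff = number of nonzero differences = 9.
Nonzero differences (with sign): +3, +3, +2, +4, +2, +4, +4, +3, +5
Step 2: Count signs: positive = 9, negative = 0.
Step 3: Under H0: P(positive) = 0.5, so the number of positives S ~ Bin(9, 0.5).
Step 4: Two-sided exact p-value = sum of Bin(9,0.5) probabilities at or below the observed probability = 0.003906.
Step 5: alpha = 0.1. reject H0.

n_eff = 9, pos = 9, neg = 0, p = 0.003906, reject H0.


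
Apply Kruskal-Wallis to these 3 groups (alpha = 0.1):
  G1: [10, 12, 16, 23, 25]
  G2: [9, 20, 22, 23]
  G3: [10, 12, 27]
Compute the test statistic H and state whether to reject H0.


Step 1: Combine all N = 12 observations and assign midranks.
sorted (value, group, rank): (9,G2,1), (10,G1,2.5), (10,G3,2.5), (12,G1,4.5), (12,G3,4.5), (16,G1,6), (20,G2,7), (22,G2,8), (23,G1,9.5), (23,G2,9.5), (25,G1,11), (27,G3,12)
Step 2: Sum ranks within each group.
R_1 = 33.5 (n_1 = 5)
R_2 = 25.5 (n_2 = 4)
R_3 = 19 (n_3 = 3)
Step 3: H = 12/(N(N+1)) * sum(R_i^2/n_i) - 3(N+1)
     = 12/(12*13) * (33.5^2/5 + 25.5^2/4 + 19^2/3) - 3*13
     = 0.076923 * 507.346 - 39
     = 0.026603.
Step 4: Ties present; correction factor C = 1 - 18/(12^3 - 12) = 0.989510. Corrected H = 0.026603 / 0.989510 = 0.026885.
Step 5: Under H0, H ~ chi^2(2); p-value = 0.986648.
Step 6: alpha = 0.1. fail to reject H0.

H = 0.0269, df = 2, p = 0.986648, fail to reject H0.


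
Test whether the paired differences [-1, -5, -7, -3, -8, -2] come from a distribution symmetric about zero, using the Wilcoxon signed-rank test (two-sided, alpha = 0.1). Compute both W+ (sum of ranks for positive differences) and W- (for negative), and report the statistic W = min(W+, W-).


Step 1: Drop any zero differences (none here) and take |d_i|.
|d| = [1, 5, 7, 3, 8, 2]
Step 2: Midrank |d_i| (ties get averaged ranks).
ranks: |1|->1, |5|->4, |7|->5, |3|->3, |8|->6, |2|->2
Step 3: Attach original signs; sum ranks with positive sign and with negative sign.
W+ = 0 = 0
W- = 1 + 4 + 5 + 3 + 6 + 2 = 21
(Check: W+ + W- = 21 should equal n(n+1)/2 = 21.)
Step 4: Test statistic W = min(W+, W-) = 0.
Step 5: No ties, so the exact null distribution over the 2^6 = 64 sign assignments gives the two-sided p-value = 0.031250.
Step 6: alpha = 0.1. reject H0.

W+ = 0, W- = 21, W = min = 0, p = 0.031250, reject H0.


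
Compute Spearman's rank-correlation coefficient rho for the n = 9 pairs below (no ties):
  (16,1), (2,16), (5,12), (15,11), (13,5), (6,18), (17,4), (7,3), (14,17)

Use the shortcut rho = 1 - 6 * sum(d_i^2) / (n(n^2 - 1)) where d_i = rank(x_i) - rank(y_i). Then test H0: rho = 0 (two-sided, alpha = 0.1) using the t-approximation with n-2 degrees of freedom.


Step 1: Rank x and y separately (midranks; no ties here).
rank(x): 16->8, 2->1, 5->2, 15->7, 13->5, 6->3, 17->9, 7->4, 14->6
rank(y): 1->1, 16->7, 12->6, 11->5, 5->4, 18->9, 4->3, 3->2, 17->8
Step 2: d_i = R_x(i) - R_y(i); compute d_i^2.
  (8-1)^2=49, (1-7)^2=36, (2-6)^2=16, (7-5)^2=4, (5-4)^2=1, (3-9)^2=36, (9-3)^2=36, (4-2)^2=4, (6-8)^2=4
sum(d^2) = 186.
Step 3: rho = 1 - 6*186 / (9*(9^2 - 1)) = 1 - 1116/720 = -0.550000.
Step 4: Under H0, t = rho * sqrt((n-2)/(1-rho^2)) = -1.7424 ~ t(7).
Step 5: Two-sided p-value from the t-distribution with 7 df = 0.124977.
Step 6: alpha = 0.1. fail to reject H0.

rho = -0.5500, p = 0.124977, fail to reject H0 at alpha = 0.1.


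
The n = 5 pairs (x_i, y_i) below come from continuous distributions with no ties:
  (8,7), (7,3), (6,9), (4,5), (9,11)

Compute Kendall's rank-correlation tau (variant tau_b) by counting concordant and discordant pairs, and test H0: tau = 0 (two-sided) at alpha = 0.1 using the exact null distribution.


Step 1: Enumerate the 10 unordered pairs (i,j) with i<j and classify each by sign(x_j-x_i) * sign(y_j-y_i).
  (1,2):dx=-1,dy=-4->C; (1,3):dx=-2,dy=+2->D; (1,4):dx=-4,dy=-2->C; (1,5):dx=+1,dy=+4->C
  (2,3):dx=-1,dy=+6->D; (2,4):dx=-3,dy=+2->D; (2,5):dx=+2,dy=+8->C; (3,4):dx=-2,dy=-4->C
  (3,5):dx=+3,dy=+2->C; (4,5):dx=+5,dy=+6->C
Step 2: C = 7, D = 3, total pairs = 10.
Step 3: tau = (C - D)/(n(n-1)/2) = (7 - 3)/10 = 0.400000.
Step 4: Exact two-sided p-value (enumerate n! = 120 permutations of y under H0): p = 0.483333.
Step 5: alpha = 0.1. fail to reject H0.

tau_b = 0.4000 (C=7, D=3), p = 0.483333, fail to reject H0.


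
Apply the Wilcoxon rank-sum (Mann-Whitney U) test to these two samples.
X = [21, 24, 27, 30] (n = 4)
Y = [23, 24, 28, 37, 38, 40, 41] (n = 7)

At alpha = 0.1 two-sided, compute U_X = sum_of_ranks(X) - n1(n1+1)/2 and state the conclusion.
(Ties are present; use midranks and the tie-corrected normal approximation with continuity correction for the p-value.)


Step 1: Combine and sort all 11 observations; assign midranks.
sorted (value, group): (21,X), (23,Y), (24,X), (24,Y), (27,X), (28,Y), (30,X), (37,Y), (38,Y), (40,Y), (41,Y)
ranks: 21->1, 23->2, 24->3.5, 24->3.5, 27->5, 28->6, 30->7, 37->8, 38->9, 40->10, 41->11
Step 2: Rank sum for X: R1 = 1 + 3.5 + 5 + 7 = 16.5.
Step 3: U_X = R1 - n1(n1+1)/2 = 16.5 - 4*5/2 = 16.5 - 10 = 6.5.
       U_Y = n1*n2 - U_X = 28 - 6.5 = 21.5.
Step 4: Ties are present, so use the tie-corrected normal approximation (with continuity correction) for the p-value.
Step 5: p-value = 0.184875; compare to alpha = 0.1. fail to reject H0.

U_X = 6.5, p = 0.184875, fail to reject H0 at alpha = 0.1.


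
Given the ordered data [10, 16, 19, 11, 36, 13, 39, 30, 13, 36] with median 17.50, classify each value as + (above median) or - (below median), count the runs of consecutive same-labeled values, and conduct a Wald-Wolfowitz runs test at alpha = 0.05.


Step 1: Compute median = 17.50; label A = above, B = below.
Labels in order: BBABABAABA  (n_A = 5, n_B = 5)
Step 2: Count runs R = 8.
Step 3: Under H0 (random ordering), E[R] = 2*n_A*n_B/(n_A+n_B) + 1 = 2*5*5/10 + 1 = 6.0000.
        Var[R] = 2*n_A*n_B*(2*n_A*n_B - n_A - n_B) / ((n_A+n_B)^2 * (n_A+n_B-1)) = 2000/900 = 2.2222.
        SD[R] = 1.4907.
Step 4: Continuity-corrected z = (R - 0.5 - E[R]) / SD[R] = (8 - 0.5 - 6.0000) / 1.4907 = 1.0062.
Step 5: Two-sided p-value via normal approximation = 2*(1 - Phi(|z|)) = 0.314305.
Step 6: alpha = 0.05. fail to reject H0.

R = 8, z = 1.0062, p = 0.314305, fail to reject H0.


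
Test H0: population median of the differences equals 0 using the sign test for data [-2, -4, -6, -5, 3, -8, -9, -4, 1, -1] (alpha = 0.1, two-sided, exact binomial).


Step 1: Discard zero differences. Original n = 10; n_eff = number of nonzero differences = 10.
Nonzero differences (with sign): -2, -4, -6, -5, +3, -8, -9, -4, +1, -1
Step 2: Count signs: positive = 2, negative = 8.
Step 3: Under H0: P(positive) = 0.5, so the number of positives S ~ Bin(10, 0.5).
Step 4: Two-sided exact p-value = sum of Bin(10,0.5) probabilities at or below the observed probability = 0.109375.
Step 5: alpha = 0.1. fail to reject H0.

n_eff = 10, pos = 2, neg = 8, p = 0.109375, fail to reject H0.


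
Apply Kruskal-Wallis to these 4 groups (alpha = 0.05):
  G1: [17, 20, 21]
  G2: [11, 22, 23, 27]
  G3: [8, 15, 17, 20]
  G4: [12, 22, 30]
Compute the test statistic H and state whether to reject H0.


Step 1: Combine all N = 14 observations and assign midranks.
sorted (value, group, rank): (8,G3,1), (11,G2,2), (12,G4,3), (15,G3,4), (17,G1,5.5), (17,G3,5.5), (20,G1,7.5), (20,G3,7.5), (21,G1,9), (22,G2,10.5), (22,G4,10.5), (23,G2,12), (27,G2,13), (30,G4,14)
Step 2: Sum ranks within each group.
R_1 = 22 (n_1 = 3)
R_2 = 37.5 (n_2 = 4)
R_3 = 18 (n_3 = 4)
R_4 = 27.5 (n_4 = 3)
Step 3: H = 12/(N(N+1)) * sum(R_i^2/n_i) - 3(N+1)
     = 12/(14*15) * (22^2/3 + 37.5^2/4 + 18^2/4 + 27.5^2/3) - 3*15
     = 0.057143 * 845.979 - 45
     = 3.341667.
Step 4: Ties present; correction factor C = 1 - 18/(14^3 - 14) = 0.993407. Corrected H = 3.341667 / 0.993407 = 3.363846.
Step 5: Under H0, H ~ chi^2(3); p-value = 0.338855.
Step 6: alpha = 0.05. fail to reject H0.

H = 3.3638, df = 3, p = 0.338855, fail to reject H0.


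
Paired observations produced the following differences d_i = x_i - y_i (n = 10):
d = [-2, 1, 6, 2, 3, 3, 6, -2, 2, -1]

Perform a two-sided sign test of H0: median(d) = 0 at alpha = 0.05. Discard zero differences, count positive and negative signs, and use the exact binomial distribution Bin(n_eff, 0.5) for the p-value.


Step 1: Discard zero differences. Original n = 10; n_eff = number of nonzero differences = 10.
Nonzero differences (with sign): -2, +1, +6, +2, +3, +3, +6, -2, +2, -1
Step 2: Count signs: positive = 7, negative = 3.
Step 3: Under H0: P(positive) = 0.5, so the number of positives S ~ Bin(10, 0.5).
Step 4: Two-sided exact p-value = sum of Bin(10,0.5) probabilities at or below the observed probability = 0.343750.
Step 5: alpha = 0.05. fail to reject H0.

n_eff = 10, pos = 7, neg = 3, p = 0.343750, fail to reject H0.


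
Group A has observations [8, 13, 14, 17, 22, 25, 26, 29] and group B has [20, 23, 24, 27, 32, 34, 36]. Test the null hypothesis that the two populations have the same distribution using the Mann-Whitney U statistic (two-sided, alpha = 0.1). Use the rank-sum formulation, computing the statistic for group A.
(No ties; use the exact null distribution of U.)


Step 1: Combine and sort all 15 observations; assign midranks.
sorted (value, group): (8,X), (13,X), (14,X), (17,X), (20,Y), (22,X), (23,Y), (24,Y), (25,X), (26,X), (27,Y), (29,X), (32,Y), (34,Y), (36,Y)
ranks: 8->1, 13->2, 14->3, 17->4, 20->5, 22->6, 23->7, 24->8, 25->9, 26->10, 27->11, 29->12, 32->13, 34->14, 36->15
Step 2: Rank sum for X: R1 = 1 + 2 + 3 + 4 + 6 + 9 + 10 + 12 = 47.
Step 3: U_X = R1 - n1(n1+1)/2 = 47 - 8*9/2 = 47 - 36 = 11.
       U_Y = n1*n2 - U_X = 56 - 11 = 45.
Step 4: No ties, so the exact null distribution of U (based on enumerating the C(15,8) = 6435 equally likely rank assignments) gives the two-sided p-value.
Step 5: p-value = 0.054079; compare to alpha = 0.1. reject H0.

U_X = 11, p = 0.054079, reject H0 at alpha = 0.1.


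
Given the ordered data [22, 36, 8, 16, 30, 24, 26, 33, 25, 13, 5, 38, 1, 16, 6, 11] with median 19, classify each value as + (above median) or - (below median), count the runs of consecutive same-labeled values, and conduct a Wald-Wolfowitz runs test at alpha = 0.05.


Step 1: Compute median = 19; label A = above, B = below.
Labels in order: AABBAAAAABBABBBB  (n_A = 8, n_B = 8)
Step 2: Count runs R = 6.
Step 3: Under H0 (random ordering), E[R] = 2*n_A*n_B/(n_A+n_B) + 1 = 2*8*8/16 + 1 = 9.0000.
        Var[R] = 2*n_A*n_B*(2*n_A*n_B - n_A - n_B) / ((n_A+n_B)^2 * (n_A+n_B-1)) = 14336/3840 = 3.7333.
        SD[R] = 1.9322.
Step 4: Continuity-corrected z = (R + 0.5 - E[R]) / SD[R] = (6 + 0.5 - 9.0000) / 1.9322 = -1.2939.
Step 5: Two-sided p-value via normal approximation = 2*(1 - Phi(|z|)) = 0.195709.
Step 6: alpha = 0.05. fail to reject H0.

R = 6, z = -1.2939, p = 0.195709, fail to reject H0.


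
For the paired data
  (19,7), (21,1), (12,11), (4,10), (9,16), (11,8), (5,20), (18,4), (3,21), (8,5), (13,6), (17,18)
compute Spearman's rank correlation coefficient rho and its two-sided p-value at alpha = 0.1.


Step 1: Rank x and y separately (midranks; no ties here).
rank(x): 19->11, 21->12, 12->7, 4->2, 9->5, 11->6, 5->3, 18->10, 3->1, 8->4, 13->8, 17->9
rank(y): 7->5, 1->1, 11->8, 10->7, 16->9, 8->6, 20->11, 4->2, 21->12, 5->3, 6->4, 18->10
Step 2: d_i = R_x(i) - R_y(i); compute d_i^2.
  (11-5)^2=36, (12-1)^2=121, (7-8)^2=1, (2-7)^2=25, (5-9)^2=16, (6-6)^2=0, (3-11)^2=64, (10-2)^2=64, (1-12)^2=121, (4-3)^2=1, (8-4)^2=16, (9-10)^2=1
sum(d^2) = 466.
Step 3: rho = 1 - 6*466 / (12*(12^2 - 1)) = 1 - 2796/1716 = -0.629371.
Step 4: Under H0, t = rho * sqrt((n-2)/(1-rho^2)) = -2.5611 ~ t(10).
Step 5: Two-sided p-value from the t-distribution with 10 df = 0.028320.
Step 6: alpha = 0.1. reject H0.

rho = -0.6294, p = 0.028320, reject H0 at alpha = 0.1.


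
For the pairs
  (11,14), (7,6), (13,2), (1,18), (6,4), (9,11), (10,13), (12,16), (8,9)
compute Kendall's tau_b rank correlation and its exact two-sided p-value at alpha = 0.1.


Step 1: Enumerate the 36 unordered pairs (i,j) with i<j and classify each by sign(x_j-x_i) * sign(y_j-y_i).
  (1,2):dx=-4,dy=-8->C; (1,3):dx=+2,dy=-12->D; (1,4):dx=-10,dy=+4->D; (1,5):dx=-5,dy=-10->C
  (1,6):dx=-2,dy=-3->C; (1,7):dx=-1,dy=-1->C; (1,8):dx=+1,dy=+2->C; (1,9):dx=-3,dy=-5->C
  (2,3):dx=+6,dy=-4->D; (2,4):dx=-6,dy=+12->D; (2,5):dx=-1,dy=-2->C; (2,6):dx=+2,dy=+5->C
  (2,7):dx=+3,dy=+7->C; (2,8):dx=+5,dy=+10->C; (2,9):dx=+1,dy=+3->C; (3,4):dx=-12,dy=+16->D
  (3,5):dx=-7,dy=+2->D; (3,6):dx=-4,dy=+9->D; (3,7):dx=-3,dy=+11->D; (3,8):dx=-1,dy=+14->D
  (3,9):dx=-5,dy=+7->D; (4,5):dx=+5,dy=-14->D; (4,6):dx=+8,dy=-7->D; (4,7):dx=+9,dy=-5->D
  (4,8):dx=+11,dy=-2->D; (4,9):dx=+7,dy=-9->D; (5,6):dx=+3,dy=+7->C; (5,7):dx=+4,dy=+9->C
  (5,8):dx=+6,dy=+12->C; (5,9):dx=+2,dy=+5->C; (6,7):dx=+1,dy=+2->C; (6,8):dx=+3,dy=+5->C
  (6,9):dx=-1,dy=-2->C; (7,8):dx=+2,dy=+3->C; (7,9):dx=-2,dy=-4->C; (8,9):dx=-4,dy=-7->C
Step 2: C = 21, D = 15, total pairs = 36.
Step 3: tau = (C - D)/(n(n-1)/2) = (21 - 15)/36 = 0.166667.
Step 4: Exact two-sided p-value (enumerate n! = 362880 permutations of y under H0): p = 0.612202.
Step 5: alpha = 0.1. fail to reject H0.

tau_b = 0.1667 (C=21, D=15), p = 0.612202, fail to reject H0.


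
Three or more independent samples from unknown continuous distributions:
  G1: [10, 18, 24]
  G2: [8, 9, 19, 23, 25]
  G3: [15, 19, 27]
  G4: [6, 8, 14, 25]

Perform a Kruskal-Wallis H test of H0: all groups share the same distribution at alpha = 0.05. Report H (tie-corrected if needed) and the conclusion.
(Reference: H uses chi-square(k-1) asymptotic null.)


Step 1: Combine all N = 15 observations and assign midranks.
sorted (value, group, rank): (6,G4,1), (8,G2,2.5), (8,G4,2.5), (9,G2,4), (10,G1,5), (14,G4,6), (15,G3,7), (18,G1,8), (19,G2,9.5), (19,G3,9.5), (23,G2,11), (24,G1,12), (25,G2,13.5), (25,G4,13.5), (27,G3,15)
Step 2: Sum ranks within each group.
R_1 = 25 (n_1 = 3)
R_2 = 40.5 (n_2 = 5)
R_3 = 31.5 (n_3 = 3)
R_4 = 23 (n_4 = 4)
Step 3: H = 12/(N(N+1)) * sum(R_i^2/n_i) - 3(N+1)
     = 12/(15*16) * (25^2/3 + 40.5^2/5 + 31.5^2/3 + 23^2/4) - 3*16
     = 0.050000 * 999.383 - 48
     = 1.969167.
Step 4: Ties present; correction factor C = 1 - 18/(15^3 - 15) = 0.994643. Corrected H = 1.969167 / 0.994643 = 1.979773.
Step 5: Under H0, H ~ chi^2(3); p-value = 0.576616.
Step 6: alpha = 0.05. fail to reject H0.

H = 1.9798, df = 3, p = 0.576616, fail to reject H0.


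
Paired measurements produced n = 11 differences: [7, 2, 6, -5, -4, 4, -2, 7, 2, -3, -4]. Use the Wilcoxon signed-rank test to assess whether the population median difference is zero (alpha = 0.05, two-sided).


Step 1: Drop any zero differences (none here) and take |d_i|.
|d| = [7, 2, 6, 5, 4, 4, 2, 7, 2, 3, 4]
Step 2: Midrank |d_i| (ties get averaged ranks).
ranks: |7|->10.5, |2|->2, |6|->9, |5|->8, |4|->6, |4|->6, |2|->2, |7|->10.5, |2|->2, |3|->4, |4|->6
Step 3: Attach original signs; sum ranks with positive sign and with negative sign.
W+ = 10.5 + 2 + 9 + 6 + 10.5 + 2 = 40
W- = 8 + 6 + 2 + 4 + 6 = 26
(Check: W+ + W- = 66 should equal n(n+1)/2 = 66.)
Step 4: Test statistic W = min(W+, W-) = 26.
Step 5: Ties in |d|, so use the tie-corrected normal approximation.
        E[W] = n(n+1)/4 = 11*12/4 = 33.
        Tie groups: |d|=2 (t=3), |d|=4 (t=3), |d|=7 (t=2); sum(t^3 - t) = 54.
        Var[W] = n(n+1)(2n+1)/24 - sum(t^3-t)/48 = 3036/24 - 54/48 = 125.375.
        z = (W - E[W]) / sqrt(Var[W]) = (26 - 33) / 11.1971 = -0.6252.
        Two-sided p = 2*Phi(z) = 0.531865.
Step 6: alpha = 0.05. fail to reject H0.

W+ = 40, W- = 26, W = min = 26, p = 0.531865, fail to reject H0.
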